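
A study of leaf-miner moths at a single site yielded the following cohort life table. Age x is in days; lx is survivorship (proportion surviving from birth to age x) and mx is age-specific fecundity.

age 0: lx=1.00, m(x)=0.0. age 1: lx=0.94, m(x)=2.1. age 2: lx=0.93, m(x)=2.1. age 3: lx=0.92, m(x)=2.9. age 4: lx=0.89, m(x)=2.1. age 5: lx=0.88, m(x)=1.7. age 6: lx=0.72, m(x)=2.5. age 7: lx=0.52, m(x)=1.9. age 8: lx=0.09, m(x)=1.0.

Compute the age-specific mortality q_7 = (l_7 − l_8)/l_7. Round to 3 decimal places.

q_7 = (l_7 − l_8) / l_7 = (0.52 − 0.09) / 0.52
     = 0.43 / 0.52 = 0.826923… → 0.827

0.827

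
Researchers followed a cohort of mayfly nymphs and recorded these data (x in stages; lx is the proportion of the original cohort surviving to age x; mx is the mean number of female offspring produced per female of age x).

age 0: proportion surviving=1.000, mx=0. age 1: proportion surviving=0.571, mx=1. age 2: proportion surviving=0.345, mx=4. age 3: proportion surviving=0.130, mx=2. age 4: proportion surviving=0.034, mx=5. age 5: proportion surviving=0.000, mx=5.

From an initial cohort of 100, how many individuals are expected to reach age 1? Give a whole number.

Expected survivors = N0 · l_1 = 100 × 0.571 = 57.1 → 57

57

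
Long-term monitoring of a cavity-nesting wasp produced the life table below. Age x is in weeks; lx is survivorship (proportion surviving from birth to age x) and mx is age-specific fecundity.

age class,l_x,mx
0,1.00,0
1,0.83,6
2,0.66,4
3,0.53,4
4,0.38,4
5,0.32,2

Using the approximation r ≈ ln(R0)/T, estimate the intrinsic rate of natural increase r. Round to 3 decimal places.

R0 = Σ lx·mx = 0 + 4.98 + 2.64 + 2.12 + 1.52 + 0.64 = 11.9
Σ x·lx·mx = 25.9; T = 25.9/11.9 = 2.17647…
r ≈ ln(R0)/T = ln(11.9)/2.17647… = 1.13787… → 1.138

1.138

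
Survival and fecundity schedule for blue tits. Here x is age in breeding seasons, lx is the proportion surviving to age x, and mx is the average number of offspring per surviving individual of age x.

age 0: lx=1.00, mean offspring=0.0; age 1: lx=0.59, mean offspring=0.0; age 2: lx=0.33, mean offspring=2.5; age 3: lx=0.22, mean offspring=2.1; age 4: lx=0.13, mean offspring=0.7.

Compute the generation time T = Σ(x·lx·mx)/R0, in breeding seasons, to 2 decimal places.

lx·mx: 0, 0, 0.825, 0.462, 0.091 → R0 = 1.378
x·lx·mx: 0, 0, 1.65, 1.386, 0.364 → Σ = 3.4
T = 3.4 / 1.378 = 2.467344… → 2.47

2.47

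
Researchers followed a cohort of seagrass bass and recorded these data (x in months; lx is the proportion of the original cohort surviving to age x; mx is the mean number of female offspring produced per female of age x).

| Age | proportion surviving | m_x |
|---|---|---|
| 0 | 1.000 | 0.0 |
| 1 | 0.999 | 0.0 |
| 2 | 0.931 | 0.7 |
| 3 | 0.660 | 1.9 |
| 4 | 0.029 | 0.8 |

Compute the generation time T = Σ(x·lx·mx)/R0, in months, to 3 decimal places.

lx·mx: 0, 0, 0.6517, 1.254, 0.0232 → R0 = 1.9289
x·lx·mx: 0, 0, 1.3034, 3.762, 0.0928 → Σ = 5.1582
T = 5.1582 / 1.9289 = 2.674167… → 2.674

2.674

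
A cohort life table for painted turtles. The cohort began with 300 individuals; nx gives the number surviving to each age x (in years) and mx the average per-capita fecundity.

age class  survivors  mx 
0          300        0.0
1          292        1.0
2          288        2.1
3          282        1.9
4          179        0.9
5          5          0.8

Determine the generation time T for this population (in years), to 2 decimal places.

2.36

lx = nx/n0 = nx/300: 1, 0.97333…, 0.96, 0.94, 0.59667…, 0.01667…
lx·mx: 0, 0.973333…, 2.016, 1.786, 0.537…, 0.013333… → R0 = 5.325667…
x·lx·mx: 0, 0.973333…, 4.032, 5.358, 2.148…, 0.066667… → Σ = 12.578…
T = 12.578… / 5.325667… = 2.36177… → 2.36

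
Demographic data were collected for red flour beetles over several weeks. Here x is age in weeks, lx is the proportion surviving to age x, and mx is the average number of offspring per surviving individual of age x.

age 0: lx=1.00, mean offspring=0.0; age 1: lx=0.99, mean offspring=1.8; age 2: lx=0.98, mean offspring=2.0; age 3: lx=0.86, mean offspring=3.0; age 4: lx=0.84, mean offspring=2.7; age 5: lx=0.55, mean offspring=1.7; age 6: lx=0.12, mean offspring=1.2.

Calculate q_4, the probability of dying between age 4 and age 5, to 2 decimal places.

0.35

q_4 = (l_4 − l_5) / l_4 = (0.84 − 0.55) / 0.84
     = 0.29 / 0.84 = 0.345238… → 0.35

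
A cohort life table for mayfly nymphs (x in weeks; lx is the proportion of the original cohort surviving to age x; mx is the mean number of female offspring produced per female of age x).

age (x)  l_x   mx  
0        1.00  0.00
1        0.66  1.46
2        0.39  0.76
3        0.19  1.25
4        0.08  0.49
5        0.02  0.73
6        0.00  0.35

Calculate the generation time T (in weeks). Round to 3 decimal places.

lx·mx: 0, 0.9636, 0.2964, 0.2375, 0.0392, 0.0146, 0 → R0 = 1.5513
x·lx·mx: 0, 0.9636, 0.5928, 0.7125, 0.1568, 0.073, 0 → Σ = 2.4987
T = 2.4987 / 1.5513 = 1.610714… → 1.611

1.611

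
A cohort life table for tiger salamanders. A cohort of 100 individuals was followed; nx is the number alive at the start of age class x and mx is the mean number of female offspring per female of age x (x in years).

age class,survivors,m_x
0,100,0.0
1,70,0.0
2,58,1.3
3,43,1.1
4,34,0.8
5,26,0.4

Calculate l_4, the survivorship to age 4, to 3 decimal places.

0.340

l_4 = n_4/n_0 = 34/100 = 0.34 → 0.340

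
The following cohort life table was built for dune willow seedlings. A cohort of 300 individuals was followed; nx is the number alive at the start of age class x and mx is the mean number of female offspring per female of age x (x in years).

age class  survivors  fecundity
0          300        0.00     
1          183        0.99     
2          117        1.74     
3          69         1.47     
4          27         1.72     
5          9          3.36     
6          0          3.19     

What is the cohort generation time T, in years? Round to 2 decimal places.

lx = nx/n0 = nx/300: 1, 0.61, 0.39, 0.23, 0.09, 0.03, 0
lx·mx: 0, 0.6039, 0.6786, 0.3381, 0.1548, 0.1008, 0 → R0 = 1.8762
x·lx·mx: 0, 0.6039, 1.3572, 1.0143, 0.6192, 0.504, 0 → Σ = 4.0986
T = 4.0986 / 1.8762 = 2.184522… → 2.18

2.18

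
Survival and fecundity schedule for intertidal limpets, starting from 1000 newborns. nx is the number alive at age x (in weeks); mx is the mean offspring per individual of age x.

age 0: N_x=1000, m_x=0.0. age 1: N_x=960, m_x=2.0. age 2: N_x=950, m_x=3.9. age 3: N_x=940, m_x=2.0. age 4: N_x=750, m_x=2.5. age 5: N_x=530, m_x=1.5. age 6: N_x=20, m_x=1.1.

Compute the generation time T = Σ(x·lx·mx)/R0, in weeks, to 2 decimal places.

lx = nx/n0 = nx/1000: 1, 0.96, 0.95, 0.94, 0.75, 0.53, 0.02
lx·mx: 0, 1.92, 3.705, 1.88, 1.875, 0.795, 0.022 → R0 = 10.197
x·lx·mx: 0, 1.92, 7.41, 5.64, 7.5, 3.975, 0.132 → Σ = 26.577
T = 26.577 / 10.197 = 2.606355… → 2.61

2.61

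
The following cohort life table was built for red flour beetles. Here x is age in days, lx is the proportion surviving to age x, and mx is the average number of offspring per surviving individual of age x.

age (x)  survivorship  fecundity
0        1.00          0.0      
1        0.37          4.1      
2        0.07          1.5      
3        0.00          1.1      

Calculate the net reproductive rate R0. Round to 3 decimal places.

lx·mx by age: 0, 1.517, 0.105, 0
R0 = Σ lx·mx = 1.622 → 1.622

1.622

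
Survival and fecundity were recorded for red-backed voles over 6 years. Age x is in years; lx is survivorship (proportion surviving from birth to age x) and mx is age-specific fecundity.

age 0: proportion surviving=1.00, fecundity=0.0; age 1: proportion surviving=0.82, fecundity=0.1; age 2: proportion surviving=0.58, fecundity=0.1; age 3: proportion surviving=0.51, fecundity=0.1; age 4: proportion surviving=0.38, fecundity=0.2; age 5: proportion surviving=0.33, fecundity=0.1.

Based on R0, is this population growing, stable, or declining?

R0 = Σ lx·mx = 0 + 0.082 + 0.058 + 0.051 + 0.076 + 0.033 = 0.3
R0 < 1, so the population is declining.

declining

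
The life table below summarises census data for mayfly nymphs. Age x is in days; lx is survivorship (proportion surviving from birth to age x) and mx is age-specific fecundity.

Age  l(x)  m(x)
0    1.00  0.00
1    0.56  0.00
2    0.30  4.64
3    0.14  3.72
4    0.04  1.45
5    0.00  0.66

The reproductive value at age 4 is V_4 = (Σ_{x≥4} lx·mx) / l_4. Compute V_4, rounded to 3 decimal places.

1.450

lx·mx for x ≥ 4: 0.058, 0 → sum = 0.058
V_4 = 0.058 / l_4 = 0.058 / 0.04 = 1.45 → 1.450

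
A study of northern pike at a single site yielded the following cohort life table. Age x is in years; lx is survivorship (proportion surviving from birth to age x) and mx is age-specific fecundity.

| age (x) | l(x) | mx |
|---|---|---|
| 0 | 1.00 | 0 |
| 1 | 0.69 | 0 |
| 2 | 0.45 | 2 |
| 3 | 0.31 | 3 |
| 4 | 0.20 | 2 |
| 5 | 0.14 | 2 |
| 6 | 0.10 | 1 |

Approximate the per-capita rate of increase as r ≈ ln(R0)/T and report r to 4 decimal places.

R0 = Σ lx·mx = 0 + 0 + 0.9 + 0.93 + 0.4 + 0.28 + 0.1 = 2.61
Σ x·lx·mx = 8.19; T = 8.19/2.61 = 3.13793…
r ≈ ln(R0)/T = ln(2.61)/3.13793… = 0.305727… → 0.3057

0.3057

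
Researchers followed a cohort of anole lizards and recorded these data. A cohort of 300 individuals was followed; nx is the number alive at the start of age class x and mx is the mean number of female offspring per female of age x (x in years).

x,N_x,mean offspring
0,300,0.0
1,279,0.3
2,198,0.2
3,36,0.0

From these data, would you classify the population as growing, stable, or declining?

lx = nx/n0 = nx/300: 1, 0.93, 0.66, 0.12
R0 = Σ lx·mx = 0 + 0.279 + 0.132 + 0 = 0.411
R0 < 1, so the population is declining.

declining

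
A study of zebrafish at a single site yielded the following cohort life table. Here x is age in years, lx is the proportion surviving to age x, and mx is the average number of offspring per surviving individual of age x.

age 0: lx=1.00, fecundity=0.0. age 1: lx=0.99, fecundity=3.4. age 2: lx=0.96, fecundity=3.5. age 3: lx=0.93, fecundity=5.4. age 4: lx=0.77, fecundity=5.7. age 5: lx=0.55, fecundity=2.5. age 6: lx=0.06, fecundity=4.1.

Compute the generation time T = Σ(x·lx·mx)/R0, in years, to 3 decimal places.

lx·mx: 0, 3.366, 3.36, 5.022, 4.389, 1.375, 0.246 → R0 = 17.758
x·lx·mx: 0, 3.366, 6.72, 15.066, 17.556, 6.875, 1.476 → Σ = 51.059
T = 51.059 / 17.758 = 2.875267… → 2.875

2.875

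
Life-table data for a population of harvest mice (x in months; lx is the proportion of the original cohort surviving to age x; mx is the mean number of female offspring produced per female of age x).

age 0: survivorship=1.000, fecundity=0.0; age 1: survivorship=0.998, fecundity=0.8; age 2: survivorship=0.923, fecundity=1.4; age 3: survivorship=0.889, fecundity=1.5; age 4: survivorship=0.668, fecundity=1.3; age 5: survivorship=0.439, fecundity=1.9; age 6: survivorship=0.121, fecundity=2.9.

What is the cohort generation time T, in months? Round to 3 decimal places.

3.128

lx·mx: 0, 0.7984, 1.2922, 1.3335, 0.8684, 0.8341, 0.3509 → R0 = 5.4775
x·lx·mx: 0, 0.7984, 2.5844, 4.0005, 3.4736, 4.1705, 2.1054 → Σ = 17.1328
T = 17.1328 / 5.4775 = 3.12785… → 3.128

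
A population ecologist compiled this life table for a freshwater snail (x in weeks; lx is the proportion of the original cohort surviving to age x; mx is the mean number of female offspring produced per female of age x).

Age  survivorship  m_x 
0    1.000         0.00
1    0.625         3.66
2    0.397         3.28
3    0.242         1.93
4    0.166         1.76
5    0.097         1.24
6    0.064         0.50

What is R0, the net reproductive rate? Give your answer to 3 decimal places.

4.501

lx·mx by age: 0, 2.2875, 1.30216, 0.46706, 0.29216, 0.12028, 0.032
R0 = Σ lx·mx = 4.50116 → 4.501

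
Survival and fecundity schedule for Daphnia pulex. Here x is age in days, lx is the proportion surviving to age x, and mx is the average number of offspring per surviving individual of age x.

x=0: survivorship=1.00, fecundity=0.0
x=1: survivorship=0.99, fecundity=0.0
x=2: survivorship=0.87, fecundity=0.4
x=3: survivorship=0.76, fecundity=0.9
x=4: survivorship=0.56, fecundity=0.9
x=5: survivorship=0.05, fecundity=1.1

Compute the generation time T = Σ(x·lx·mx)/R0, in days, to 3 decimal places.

lx·mx: 0, 0, 0.348, 0.684, 0.504, 0.055 → R0 = 1.591
x·lx·mx: 0, 0, 0.696, 2.052, 2.016, 0.275 → Σ = 5.039
T = 5.039 / 1.591 = 3.16719… → 3.167

3.167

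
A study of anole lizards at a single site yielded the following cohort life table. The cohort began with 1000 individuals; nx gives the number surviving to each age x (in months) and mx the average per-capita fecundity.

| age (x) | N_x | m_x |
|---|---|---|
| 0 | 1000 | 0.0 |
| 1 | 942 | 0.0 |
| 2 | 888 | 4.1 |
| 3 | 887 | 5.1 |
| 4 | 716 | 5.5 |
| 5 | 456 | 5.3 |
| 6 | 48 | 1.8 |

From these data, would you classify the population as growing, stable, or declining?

lx = nx/n0 = nx/1000: 1, 0.942, 0.888, 0.887, 0.716, 0.456, 0.048
R0 = Σ lx·mx = 0 + 0 + 3.6408 + 4.5237 + 3.938 + 2.4168 + 0.0864 = 14.6057
R0 > 1, so the population is growing.

growing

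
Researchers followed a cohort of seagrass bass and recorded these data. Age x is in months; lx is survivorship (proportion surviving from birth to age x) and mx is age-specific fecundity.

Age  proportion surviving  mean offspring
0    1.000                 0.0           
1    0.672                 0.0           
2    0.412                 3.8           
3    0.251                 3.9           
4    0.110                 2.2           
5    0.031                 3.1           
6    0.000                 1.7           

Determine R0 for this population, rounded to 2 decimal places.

2.88

lx·mx by age: 0, 0, 1.5656, 0.9789, 0.242, 0.0961, 0
R0 = Σ lx·mx = 2.8826 → 2.88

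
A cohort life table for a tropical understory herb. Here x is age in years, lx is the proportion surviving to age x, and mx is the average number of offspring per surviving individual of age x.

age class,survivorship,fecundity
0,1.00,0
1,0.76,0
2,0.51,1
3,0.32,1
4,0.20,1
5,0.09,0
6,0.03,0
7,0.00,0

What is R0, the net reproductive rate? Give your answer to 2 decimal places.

lx·mx by age: 0, 0, 0.51, 0.32, 0.2, 0, 0, 0
R0 = Σ lx·mx = 1.03 → 1.03

1.03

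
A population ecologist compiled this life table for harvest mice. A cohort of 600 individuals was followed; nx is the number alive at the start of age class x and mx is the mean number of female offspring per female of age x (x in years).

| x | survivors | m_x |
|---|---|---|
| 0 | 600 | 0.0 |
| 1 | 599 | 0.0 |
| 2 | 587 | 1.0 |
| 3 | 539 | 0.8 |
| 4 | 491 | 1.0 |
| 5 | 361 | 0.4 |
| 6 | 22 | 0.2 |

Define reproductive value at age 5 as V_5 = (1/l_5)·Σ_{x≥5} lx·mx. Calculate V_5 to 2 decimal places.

0.41

lx = nx/n0 = nx/600: 1, 0.99833…, 0.97833…, 0.89833…, 0.81833…, 0.60167…, 0.03667…
lx·mx for x ≥ 5: 0.240667…, 0.007333… → sum = 0.248…
V_5 = 0.248… / l_5 = 0.248… / 0.601667… = 0.412188… → 0.41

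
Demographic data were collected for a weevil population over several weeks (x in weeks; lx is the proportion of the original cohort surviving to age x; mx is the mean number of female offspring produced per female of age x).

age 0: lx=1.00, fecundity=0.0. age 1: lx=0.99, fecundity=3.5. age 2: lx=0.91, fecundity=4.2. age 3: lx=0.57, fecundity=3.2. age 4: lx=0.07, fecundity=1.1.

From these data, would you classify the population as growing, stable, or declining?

R0 = Σ lx·mx = 0 + 3.465 + 3.822 + 1.824 + 0.077 = 9.188
R0 > 1, so the population is growing.

growing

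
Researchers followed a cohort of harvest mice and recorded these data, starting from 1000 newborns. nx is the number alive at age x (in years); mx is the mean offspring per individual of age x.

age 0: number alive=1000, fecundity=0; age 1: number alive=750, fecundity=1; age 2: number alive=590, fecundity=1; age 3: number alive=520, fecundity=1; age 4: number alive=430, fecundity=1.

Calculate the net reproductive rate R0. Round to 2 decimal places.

2.29

lx = nx/n0 = nx/1000: 1, 0.75, 0.59, 0.52, 0.43
lx·mx by age: 0, 0.75, 0.59, 0.52, 0.43
R0 = Σ lx·mx = 2.29 → 2.29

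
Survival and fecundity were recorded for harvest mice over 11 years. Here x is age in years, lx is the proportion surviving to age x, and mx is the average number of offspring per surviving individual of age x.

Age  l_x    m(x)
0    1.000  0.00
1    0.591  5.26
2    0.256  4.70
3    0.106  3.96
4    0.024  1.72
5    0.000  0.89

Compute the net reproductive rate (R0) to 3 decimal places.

lx·mx by age: 0, 3.10866, 1.2032, 0.41976, 0.04128, 0
R0 = Σ lx·mx = 4.7729 → 4.773

4.773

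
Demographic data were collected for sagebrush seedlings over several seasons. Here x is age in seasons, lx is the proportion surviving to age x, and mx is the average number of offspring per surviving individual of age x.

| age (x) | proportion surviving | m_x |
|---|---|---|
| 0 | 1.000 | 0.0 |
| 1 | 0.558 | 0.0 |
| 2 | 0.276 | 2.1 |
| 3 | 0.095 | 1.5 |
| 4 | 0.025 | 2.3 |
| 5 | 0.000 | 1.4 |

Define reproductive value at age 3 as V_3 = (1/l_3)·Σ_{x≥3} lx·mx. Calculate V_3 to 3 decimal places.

lx·mx for x ≥ 3: 0.1425, 0.0575, 0 → sum = 0.2
V_3 = 0.2 / l_3 = 0.2 / 0.095 = 2.105263… → 2.105

2.105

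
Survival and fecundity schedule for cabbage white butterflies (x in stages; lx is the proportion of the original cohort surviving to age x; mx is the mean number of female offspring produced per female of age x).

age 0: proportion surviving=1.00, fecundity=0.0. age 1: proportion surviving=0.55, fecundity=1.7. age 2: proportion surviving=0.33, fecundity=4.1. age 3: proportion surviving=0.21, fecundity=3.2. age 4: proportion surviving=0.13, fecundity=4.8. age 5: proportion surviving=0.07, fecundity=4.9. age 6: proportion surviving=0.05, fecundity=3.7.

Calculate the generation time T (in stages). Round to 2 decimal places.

2.67

lx·mx: 0, 0.935, 1.353, 0.672, 0.624, 0.343, 0.185 → R0 = 4.112
x·lx·mx: 0, 0.935, 2.706, 2.016, 2.496, 1.715, 1.11 → Σ = 10.978
T = 10.978 / 4.112 = 2.669747… → 2.67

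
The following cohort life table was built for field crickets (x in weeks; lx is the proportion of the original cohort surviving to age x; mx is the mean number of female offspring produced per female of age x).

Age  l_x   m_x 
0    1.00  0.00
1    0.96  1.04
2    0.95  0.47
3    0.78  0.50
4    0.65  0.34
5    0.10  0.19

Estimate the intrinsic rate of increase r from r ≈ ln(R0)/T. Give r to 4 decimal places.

R0 = Σ lx·mx = 0 + 0.9984 + 0.4465 + 0.39 + 0.221 + 0.019 = 2.0749
Σ x·lx·mx = 4.0404; T = 4.0404/2.0749 = 1.94727…
r ≈ ln(R0)/T = ln(2.0749)/1.94727… = 0.374838… → 0.3748

0.3748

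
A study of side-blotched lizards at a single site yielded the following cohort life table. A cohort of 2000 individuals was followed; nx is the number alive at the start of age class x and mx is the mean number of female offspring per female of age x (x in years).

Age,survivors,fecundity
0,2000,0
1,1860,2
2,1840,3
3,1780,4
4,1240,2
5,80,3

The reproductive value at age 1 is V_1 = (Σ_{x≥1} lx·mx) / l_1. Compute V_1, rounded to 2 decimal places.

lx = nx/n0 = nx/2000: 1, 0.93, 0.92, 0.89, 0.62, 0.04
lx·mx for x ≥ 1: 1.86, 2.76, 3.56, 1.24, 0.12 → sum = 9.54
V_1 = 9.54 / l_1 = 9.54 / 0.93 = 10.258065… → 10.26

10.26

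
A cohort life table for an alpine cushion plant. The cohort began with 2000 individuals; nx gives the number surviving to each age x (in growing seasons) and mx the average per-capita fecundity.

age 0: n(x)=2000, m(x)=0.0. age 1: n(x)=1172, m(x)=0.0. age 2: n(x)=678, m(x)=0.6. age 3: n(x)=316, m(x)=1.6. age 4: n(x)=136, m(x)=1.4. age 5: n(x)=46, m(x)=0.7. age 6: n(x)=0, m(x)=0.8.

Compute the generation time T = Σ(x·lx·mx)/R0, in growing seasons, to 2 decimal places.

lx = nx/n0 = nx/2000: 1, 0.586, 0.339, 0.158, 0.068, 0.023, 0
lx·mx: 0, 0, 0.2034, 0.2528, 0.0952, 0.0161, 0 → R0 = 0.5675
x·lx·mx: 0, 0, 0.4068, 0.7584, 0.3808, 0.0805, 0 → Σ = 1.6265
T = 1.6265 / 0.5675 = 2.866079… → 2.87

2.87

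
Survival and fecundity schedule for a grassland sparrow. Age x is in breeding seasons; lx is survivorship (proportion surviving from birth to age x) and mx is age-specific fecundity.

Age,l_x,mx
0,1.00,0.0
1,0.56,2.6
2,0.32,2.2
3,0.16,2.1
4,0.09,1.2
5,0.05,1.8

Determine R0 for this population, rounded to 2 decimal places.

2.69

lx·mx by age: 0, 1.456, 0.704, 0.336, 0.108, 0.09
R0 = Σ lx·mx = 2.694 → 2.69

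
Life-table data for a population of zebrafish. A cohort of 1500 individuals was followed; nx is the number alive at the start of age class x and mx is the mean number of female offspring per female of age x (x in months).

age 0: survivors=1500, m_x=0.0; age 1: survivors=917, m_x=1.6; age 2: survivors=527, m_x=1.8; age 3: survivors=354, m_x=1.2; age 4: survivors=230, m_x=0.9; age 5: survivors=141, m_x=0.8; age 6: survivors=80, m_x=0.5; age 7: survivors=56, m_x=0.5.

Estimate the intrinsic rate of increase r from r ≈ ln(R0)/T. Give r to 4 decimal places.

lx = nx/n0 = nx/1500: 1, 0.61133…, 0.35133…, 0.236, 0.15333…, 0.094, 0.05333…, 0.03733…
R0 = Σ lx·mx = 0 + 0.97813… + 0.6324… + 0.2832 + 0.138… + 0.0752 + 0.02667… + 0.01867… = 2.152267…
Σ x·lx·mx = 4.3112…; T = 4.3112…/2.152267… = 2.0031…
r ≈ ln(R0)/T = ln(2.152267…)/2.0031… = 0.382668… → 0.3827

0.3827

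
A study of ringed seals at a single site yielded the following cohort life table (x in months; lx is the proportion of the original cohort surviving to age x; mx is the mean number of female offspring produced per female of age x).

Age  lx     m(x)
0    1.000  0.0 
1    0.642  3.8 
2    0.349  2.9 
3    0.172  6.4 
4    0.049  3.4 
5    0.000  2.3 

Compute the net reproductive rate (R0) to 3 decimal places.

4.719

lx·mx by age: 0, 2.4396, 1.0121, 1.1008, 0.1666, 0
R0 = Σ lx·mx = 4.7191 → 4.719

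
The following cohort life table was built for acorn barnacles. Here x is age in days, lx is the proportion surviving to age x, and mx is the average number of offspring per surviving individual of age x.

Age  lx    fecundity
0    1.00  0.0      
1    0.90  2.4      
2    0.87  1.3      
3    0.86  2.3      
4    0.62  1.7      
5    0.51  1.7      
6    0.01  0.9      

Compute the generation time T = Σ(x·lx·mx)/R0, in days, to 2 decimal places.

lx·mx: 0, 2.16, 1.131, 1.978, 1.054, 0.867, 0.009 → R0 = 7.199
x·lx·mx: 0, 2.16, 2.262, 5.934, 4.216, 4.335, 0.054 → Σ = 18.961
T = 18.961 / 7.199 = 2.633838… → 2.63

2.63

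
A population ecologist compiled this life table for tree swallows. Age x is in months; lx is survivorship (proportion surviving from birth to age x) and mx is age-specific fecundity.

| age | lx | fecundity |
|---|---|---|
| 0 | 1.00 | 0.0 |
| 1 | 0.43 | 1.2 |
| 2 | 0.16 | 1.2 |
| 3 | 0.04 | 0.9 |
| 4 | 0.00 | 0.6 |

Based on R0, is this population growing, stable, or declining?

R0 = Σ lx·mx = 0 + 0.516 + 0.192 + 0.036 + 0 = 0.744
R0 < 1, so the population is declining.

declining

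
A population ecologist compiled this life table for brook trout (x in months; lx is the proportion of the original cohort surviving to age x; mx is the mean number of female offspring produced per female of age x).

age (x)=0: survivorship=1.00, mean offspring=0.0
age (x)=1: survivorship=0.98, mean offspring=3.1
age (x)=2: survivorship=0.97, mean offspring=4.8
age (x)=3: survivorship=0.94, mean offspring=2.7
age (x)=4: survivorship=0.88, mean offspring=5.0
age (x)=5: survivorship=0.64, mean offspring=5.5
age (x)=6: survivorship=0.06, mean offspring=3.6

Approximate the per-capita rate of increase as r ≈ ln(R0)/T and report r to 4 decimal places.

R0 = Σ lx·mx = 0 + 3.038 + 4.656 + 2.538 + 4.4 + 3.52 + 0.216 = 18.368
Σ x·lx·mx = 56.46; T = 56.46/18.368 = 3.07382…
r ≈ ln(R0)/T = ln(18.368)/3.07382… = 0.946902… → 0.9469

0.9469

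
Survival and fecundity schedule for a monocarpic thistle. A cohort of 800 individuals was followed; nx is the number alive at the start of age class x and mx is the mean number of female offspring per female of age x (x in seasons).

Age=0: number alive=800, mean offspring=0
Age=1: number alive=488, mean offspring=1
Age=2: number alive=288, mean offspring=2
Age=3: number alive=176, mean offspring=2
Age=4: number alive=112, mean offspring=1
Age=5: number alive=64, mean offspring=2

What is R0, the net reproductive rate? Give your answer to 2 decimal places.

lx = nx/n0 = nx/800: 1, 0.61, 0.36, 0.22, 0.14, 0.08
lx·mx by age: 0, 0.61, 0.72, 0.44, 0.14, 0.16
R0 = Σ lx·mx = 2.07 → 2.07

2.07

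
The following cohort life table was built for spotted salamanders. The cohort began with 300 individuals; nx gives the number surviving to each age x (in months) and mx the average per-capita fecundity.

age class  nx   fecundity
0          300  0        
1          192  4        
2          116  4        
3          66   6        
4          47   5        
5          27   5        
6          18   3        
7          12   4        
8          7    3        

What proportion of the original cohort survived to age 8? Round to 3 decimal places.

l_8 = n_8/n_0 = 7/300 = 0.023333… → 0.023

0.023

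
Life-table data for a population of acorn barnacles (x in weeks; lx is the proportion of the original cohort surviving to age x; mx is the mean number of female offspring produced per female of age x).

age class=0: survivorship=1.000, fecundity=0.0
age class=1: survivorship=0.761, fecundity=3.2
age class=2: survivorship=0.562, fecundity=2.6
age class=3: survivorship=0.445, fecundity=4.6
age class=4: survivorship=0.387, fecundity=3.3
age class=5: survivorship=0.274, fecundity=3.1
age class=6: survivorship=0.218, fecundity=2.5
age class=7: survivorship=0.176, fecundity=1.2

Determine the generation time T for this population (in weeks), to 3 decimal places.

lx·mx: 0, 2.4352, 1.4612, 2.047, 1.2771, 0.8494, 0.545, 0.2112 → R0 = 8.8261
x·lx·mx: 0, 2.4352, 2.9224, 6.141, 5.1084, 4.247, 3.27, 1.4784 → Σ = 25.6024
T = 25.6024 / 8.8261 = 2.90076… → 2.901

2.901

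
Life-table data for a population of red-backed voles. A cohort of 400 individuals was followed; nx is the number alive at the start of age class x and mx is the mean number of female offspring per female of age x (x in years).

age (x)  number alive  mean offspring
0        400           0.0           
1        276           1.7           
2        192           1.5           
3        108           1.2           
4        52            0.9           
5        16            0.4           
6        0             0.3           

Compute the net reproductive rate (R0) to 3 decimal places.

lx = nx/n0 = nx/400: 1, 0.69, 0.48, 0.27, 0.13, 0.04, 0
lx·mx by age: 0, 1.173, 0.72, 0.324, 0.117, 0.016, 0
R0 = Σ lx·mx = 2.35 → 2.350

2.350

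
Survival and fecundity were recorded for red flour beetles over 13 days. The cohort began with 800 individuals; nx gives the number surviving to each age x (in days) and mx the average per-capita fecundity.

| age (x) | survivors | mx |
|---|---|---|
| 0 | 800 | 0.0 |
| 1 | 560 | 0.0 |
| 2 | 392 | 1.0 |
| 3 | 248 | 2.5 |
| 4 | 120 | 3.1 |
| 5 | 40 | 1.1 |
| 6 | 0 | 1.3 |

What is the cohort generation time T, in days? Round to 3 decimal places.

3.048

lx = nx/n0 = nx/800: 1, 0.7, 0.49, 0.31, 0.15, 0.05, 0
lx·mx: 0, 0, 0.49, 0.775, 0.465, 0.055, 0 → R0 = 1.785
x·lx·mx: 0, 0, 0.98, 2.325, 1.86, 0.275, 0 → Σ = 5.44
T = 5.44 / 1.785 = 3.047619… → 3.048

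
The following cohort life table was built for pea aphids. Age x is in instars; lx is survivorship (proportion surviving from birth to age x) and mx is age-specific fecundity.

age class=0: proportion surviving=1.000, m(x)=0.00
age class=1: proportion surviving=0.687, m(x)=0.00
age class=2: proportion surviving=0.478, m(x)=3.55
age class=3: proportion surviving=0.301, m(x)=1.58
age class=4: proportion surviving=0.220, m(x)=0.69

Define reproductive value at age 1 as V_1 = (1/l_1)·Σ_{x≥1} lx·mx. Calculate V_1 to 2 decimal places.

3.38

lx·mx for x ≥ 1: 0, 1.6969, 0.47558, 0.1518 → sum = 2.32428
V_1 = 2.32428 / l_1 = 2.32428 / 0.687 = 3.383231… → 3.38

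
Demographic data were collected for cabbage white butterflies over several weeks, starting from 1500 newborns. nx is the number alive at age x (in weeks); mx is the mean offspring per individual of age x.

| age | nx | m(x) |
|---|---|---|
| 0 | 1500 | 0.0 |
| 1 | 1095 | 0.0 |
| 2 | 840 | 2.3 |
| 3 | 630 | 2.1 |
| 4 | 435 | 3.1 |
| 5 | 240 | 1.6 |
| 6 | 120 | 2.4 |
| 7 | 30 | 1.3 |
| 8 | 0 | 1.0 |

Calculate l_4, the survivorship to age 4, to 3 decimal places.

l_4 = n_4/n_0 = 435/1500 = 0.29 → 0.290

0.290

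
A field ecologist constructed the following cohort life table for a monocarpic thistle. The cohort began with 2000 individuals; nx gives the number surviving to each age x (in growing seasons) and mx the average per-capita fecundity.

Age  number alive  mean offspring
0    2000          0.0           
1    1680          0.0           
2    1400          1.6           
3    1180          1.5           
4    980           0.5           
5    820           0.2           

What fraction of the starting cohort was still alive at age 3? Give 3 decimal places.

0.590

l_3 = n_3/n_0 = 1180/2000 = 0.59 → 0.590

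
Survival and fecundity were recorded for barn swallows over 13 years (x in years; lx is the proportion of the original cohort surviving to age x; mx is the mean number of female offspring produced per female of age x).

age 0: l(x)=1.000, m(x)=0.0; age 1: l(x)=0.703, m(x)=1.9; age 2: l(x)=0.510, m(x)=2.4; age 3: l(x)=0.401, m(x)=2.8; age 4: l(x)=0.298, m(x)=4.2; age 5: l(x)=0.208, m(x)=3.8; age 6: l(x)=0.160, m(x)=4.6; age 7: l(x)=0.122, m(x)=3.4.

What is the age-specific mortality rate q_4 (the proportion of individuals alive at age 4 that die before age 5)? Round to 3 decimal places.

0.302

q_4 = (l_4 − l_5) / l_4 = (0.298 − 0.208) / 0.298
     = 0.09 / 0.298 = 0.302013… → 0.302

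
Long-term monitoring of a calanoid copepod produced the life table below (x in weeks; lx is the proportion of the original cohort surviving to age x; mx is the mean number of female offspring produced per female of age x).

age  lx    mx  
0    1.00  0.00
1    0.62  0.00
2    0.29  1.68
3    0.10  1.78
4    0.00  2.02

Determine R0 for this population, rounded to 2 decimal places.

lx·mx by age: 0, 0, 0.4872, 0.178, 0
R0 = Σ lx·mx = 0.6652 → 0.67

0.67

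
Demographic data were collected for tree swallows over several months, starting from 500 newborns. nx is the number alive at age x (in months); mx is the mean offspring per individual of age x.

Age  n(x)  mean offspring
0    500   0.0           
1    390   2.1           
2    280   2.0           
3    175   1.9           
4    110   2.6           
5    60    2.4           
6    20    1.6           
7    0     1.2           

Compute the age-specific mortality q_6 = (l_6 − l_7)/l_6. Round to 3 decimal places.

lx = nx/n0 = nx/500: 1, 0.78, 0.56, 0.35, 0.22, 0.12, 0.04, 0
q_6 = (l_6 − l_7) / l_6 = (0.04 − 0) / 0.04
     = 0.04 / 0.04 = 1 → 1.000

1.000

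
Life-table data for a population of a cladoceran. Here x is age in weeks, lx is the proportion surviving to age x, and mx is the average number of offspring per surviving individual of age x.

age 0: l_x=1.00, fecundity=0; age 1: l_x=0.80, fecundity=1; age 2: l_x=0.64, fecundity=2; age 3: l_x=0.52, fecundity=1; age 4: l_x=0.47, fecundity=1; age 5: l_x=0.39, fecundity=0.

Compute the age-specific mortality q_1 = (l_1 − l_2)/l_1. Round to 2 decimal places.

0.20

q_1 = (l_1 − l_2) / l_1 = (0.8 − 0.64) / 0.8
     = 0.16 / 0.8 = 0.2 → 0.20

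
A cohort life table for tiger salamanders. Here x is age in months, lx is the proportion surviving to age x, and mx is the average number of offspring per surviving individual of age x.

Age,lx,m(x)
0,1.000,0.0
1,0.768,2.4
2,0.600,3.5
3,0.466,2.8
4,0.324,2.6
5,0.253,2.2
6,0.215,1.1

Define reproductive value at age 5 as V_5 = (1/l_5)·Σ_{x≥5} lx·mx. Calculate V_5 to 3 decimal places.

lx·mx for x ≥ 5: 0.5566, 0.2365 → sum = 0.7931
V_5 = 0.7931 / l_5 = 0.7931 / 0.253 = 3.134783… → 3.135

3.135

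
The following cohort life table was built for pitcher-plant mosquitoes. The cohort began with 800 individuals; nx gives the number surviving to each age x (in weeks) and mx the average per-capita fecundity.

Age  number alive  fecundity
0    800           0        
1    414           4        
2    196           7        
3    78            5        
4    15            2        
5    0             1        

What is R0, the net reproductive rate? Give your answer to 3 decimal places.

lx = nx/n0 = nx/800: 1, 0.5175, 0.245, 0.0975, 0.01875, 0
lx·mx by age: 0, 2.07, 1.715, 0.4875, 0.0375, 0
R0 = Σ lx·mx = 4.31 → 4.310

4.310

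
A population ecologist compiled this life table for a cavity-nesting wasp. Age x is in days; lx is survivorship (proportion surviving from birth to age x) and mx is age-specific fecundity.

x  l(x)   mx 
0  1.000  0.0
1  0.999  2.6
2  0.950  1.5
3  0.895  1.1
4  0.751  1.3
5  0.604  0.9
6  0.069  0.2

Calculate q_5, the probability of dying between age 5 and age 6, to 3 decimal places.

0.886

q_5 = (l_5 − l_6) / l_5 = (0.604 − 0.069) / 0.604
     = 0.535 / 0.604 = 0.885762… → 0.886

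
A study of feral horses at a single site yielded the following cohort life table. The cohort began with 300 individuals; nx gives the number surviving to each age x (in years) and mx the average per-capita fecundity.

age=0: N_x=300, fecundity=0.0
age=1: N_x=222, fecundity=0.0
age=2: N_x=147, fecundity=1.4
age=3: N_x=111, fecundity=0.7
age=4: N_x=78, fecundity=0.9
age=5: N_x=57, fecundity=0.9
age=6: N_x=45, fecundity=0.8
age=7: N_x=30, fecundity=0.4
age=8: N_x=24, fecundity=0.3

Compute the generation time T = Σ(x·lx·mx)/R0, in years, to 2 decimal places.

3.35

lx = nx/n0 = nx/300: 1, 0.74, 0.49, 0.37, 0.26, 0.19, 0.15, 0.1, 0.08
lx·mx: 0, 0, 0.686, 0.259, 0.234, 0.171, 0.12, 0.04, 0.024 → R0 = 1.534
x·lx·mx: 0, 0, 1.372, 0.777, 0.936, 0.855, 0.72, 0.28, 0.192 → Σ = 5.132
T = 5.132 / 1.534 = 3.345502… → 3.35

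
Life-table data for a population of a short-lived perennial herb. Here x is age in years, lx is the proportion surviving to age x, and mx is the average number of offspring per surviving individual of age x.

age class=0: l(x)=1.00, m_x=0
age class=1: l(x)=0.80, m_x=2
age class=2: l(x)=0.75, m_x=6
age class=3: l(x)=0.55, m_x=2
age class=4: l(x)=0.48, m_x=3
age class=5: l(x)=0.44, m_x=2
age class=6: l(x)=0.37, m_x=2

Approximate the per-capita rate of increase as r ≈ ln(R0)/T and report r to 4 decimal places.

0.8382

R0 = Σ lx·mx = 0 + 1.6 + 4.5 + 1.1 + 1.44 + 0.88 + 0.74 = 10.26
Σ x·lx·mx = 28.5; T = 28.5/10.26 = 2.77778…
r ≈ ln(R0)/T = ln(10.26)/2.77778… = 0.838171… → 0.8382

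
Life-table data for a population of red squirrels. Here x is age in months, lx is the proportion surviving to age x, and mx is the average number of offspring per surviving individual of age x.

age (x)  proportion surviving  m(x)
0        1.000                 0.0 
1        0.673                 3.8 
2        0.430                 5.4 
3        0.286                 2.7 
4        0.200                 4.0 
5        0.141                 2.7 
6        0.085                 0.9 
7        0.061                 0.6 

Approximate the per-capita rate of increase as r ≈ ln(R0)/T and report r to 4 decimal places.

0.8777

R0 = Σ lx·mx = 0 + 2.5574 + 2.322 + 0.7722 + 0.8 + 0.3807 + 0.0765 + 0.0366 = 6.9454
Σ x·lx·mx = 15.3367; T = 15.3367/6.9454 = 2.20818…
r ≈ ln(R0)/T = ln(6.9454)/2.20818… = 0.877681… → 0.8777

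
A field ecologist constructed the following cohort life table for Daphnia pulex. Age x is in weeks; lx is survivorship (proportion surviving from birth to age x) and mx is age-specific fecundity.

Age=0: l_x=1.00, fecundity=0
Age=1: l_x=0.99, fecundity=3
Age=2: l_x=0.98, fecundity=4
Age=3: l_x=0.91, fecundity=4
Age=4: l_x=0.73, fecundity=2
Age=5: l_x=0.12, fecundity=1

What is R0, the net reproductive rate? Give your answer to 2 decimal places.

lx·mx by age: 0, 2.97, 3.92, 3.64, 1.46, 0.12
R0 = Σ lx·mx = 12.11 → 12.11

12.11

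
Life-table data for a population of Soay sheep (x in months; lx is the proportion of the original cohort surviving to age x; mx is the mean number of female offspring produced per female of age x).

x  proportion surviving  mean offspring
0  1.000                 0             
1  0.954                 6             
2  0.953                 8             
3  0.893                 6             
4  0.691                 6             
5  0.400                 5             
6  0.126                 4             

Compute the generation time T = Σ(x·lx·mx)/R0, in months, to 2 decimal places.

2.63

lx·mx: 0, 5.724, 7.624, 5.358, 4.146, 2, 0.504 → R0 = 25.356
x·lx·mx: 0, 5.724, 15.248, 16.074, 16.584, 10, 3.024 → Σ = 66.654
T = 66.654 / 25.356 = 2.628727… → 2.63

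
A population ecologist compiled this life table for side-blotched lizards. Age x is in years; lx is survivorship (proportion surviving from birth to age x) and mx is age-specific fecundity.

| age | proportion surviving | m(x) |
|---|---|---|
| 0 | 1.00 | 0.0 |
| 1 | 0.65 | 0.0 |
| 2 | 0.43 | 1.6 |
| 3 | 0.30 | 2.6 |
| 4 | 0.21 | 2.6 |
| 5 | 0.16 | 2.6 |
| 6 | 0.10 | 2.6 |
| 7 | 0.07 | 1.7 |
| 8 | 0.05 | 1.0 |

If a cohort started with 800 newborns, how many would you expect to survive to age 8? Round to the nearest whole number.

Expected survivors = N0 · l_8 = 800 × 0.05 = 40 → 40

40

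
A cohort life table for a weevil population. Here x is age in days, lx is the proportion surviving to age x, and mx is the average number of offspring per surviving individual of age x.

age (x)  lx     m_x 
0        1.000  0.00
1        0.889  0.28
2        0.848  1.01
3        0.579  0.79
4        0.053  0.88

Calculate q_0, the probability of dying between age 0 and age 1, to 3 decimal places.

q_0 = (l_0 − l_1) / l_0 = (1 − 0.889) / 1
     = 0.111 / 1 = 0.111 → 0.111

0.111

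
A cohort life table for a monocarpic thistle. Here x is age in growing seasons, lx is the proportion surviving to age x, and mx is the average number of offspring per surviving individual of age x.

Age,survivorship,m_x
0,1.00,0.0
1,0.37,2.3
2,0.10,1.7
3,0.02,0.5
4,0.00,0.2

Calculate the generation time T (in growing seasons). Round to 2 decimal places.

1.18

lx·mx: 0, 0.851, 0.17, 0.01, 0 → R0 = 1.031
x·lx·mx: 0, 0.851, 0.34, 0.03, 0 → Σ = 1.221
T = 1.221 / 1.031 = 1.184287… → 1.18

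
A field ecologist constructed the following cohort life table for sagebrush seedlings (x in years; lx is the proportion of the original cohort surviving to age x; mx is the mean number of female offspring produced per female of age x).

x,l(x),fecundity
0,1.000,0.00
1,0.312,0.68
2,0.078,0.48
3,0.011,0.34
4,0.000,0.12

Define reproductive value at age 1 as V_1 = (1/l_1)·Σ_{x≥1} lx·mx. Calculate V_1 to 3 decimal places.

lx·mx for x ≥ 1: 0.21216, 0.03744, 0.00374, 0 → sum = 0.25334
V_1 = 0.25334 / l_1 = 0.25334 / 0.312 = 0.811987… → 0.812

0.812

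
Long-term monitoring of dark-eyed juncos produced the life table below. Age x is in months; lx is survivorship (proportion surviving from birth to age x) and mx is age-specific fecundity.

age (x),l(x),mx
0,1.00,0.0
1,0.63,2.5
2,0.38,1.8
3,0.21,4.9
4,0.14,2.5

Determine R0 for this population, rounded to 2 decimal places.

lx·mx by age: 0, 1.575, 0.684, 1.029, 0.35
R0 = Σ lx·mx = 3.638 → 3.64

3.64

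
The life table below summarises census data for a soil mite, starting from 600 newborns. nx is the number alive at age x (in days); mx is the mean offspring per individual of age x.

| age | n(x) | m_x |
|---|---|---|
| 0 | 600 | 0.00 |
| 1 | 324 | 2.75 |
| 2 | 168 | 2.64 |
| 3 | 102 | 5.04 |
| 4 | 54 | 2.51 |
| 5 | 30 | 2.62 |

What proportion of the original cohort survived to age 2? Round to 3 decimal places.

l_2 = n_2/n_0 = 168/600 = 0.28 → 0.280

0.280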